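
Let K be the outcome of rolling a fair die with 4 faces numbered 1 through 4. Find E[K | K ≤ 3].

2

Given K ≤ 3, K is equally likely to be any of {1, 2, 3}.
E[K | K ≤ 3] = (1 + 2 + 3) / 3 = 2.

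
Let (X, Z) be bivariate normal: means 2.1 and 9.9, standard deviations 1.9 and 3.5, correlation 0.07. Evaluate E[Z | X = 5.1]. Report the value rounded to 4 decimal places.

E[Z | X=x] = μ_Z + ρ(σ_Z/σ_X)(x − μ_X) for jointly normal variables.
E[Z | X=5.1] = 9.9 + (0.07)·(3.5/1.9)·(5.1 − (2.1)) = 9.9 + (0.128947)·(3) = 10.2868.

10.2868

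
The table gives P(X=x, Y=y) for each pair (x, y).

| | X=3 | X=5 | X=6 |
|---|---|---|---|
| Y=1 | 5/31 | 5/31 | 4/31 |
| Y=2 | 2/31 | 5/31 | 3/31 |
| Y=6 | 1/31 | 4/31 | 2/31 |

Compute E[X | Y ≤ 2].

P(Y ≤ 2) = 24/31.
Σ X·P over the event = 3·(5/31) + 3·(2/31) + 5·(5/31) + 5·(5/31) + 6·(4/31) + 6·(3/31) = 113/31.
E[X | Y ≤ 2] = (113/31) / (24/31) = 113/24.

113/24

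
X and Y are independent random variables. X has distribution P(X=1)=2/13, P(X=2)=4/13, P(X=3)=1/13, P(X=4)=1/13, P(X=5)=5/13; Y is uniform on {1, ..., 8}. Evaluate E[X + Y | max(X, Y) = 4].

67/11

P(max(X, Y) = 4) = 11/104.
Summing (X+Y)·P(x,y) over outcomes with max(X, Y) = 4 gives 67/104.
E[X + Y | max(X, Y) = 4] = (67/104) / (11/104) = 67/11.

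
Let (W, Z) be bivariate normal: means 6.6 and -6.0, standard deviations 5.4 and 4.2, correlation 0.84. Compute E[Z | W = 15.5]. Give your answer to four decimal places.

-0.1853

The regression of Z on W has slope ρ·σ_Z/σ_W and passes through (μ_W, μ_Z).
E[Z | W=15.5] = -6.0 + (0.84)·(4.2/5.4)·(15.5 − (6.6)) = -6.0 + (0.653333)·(8.9) = -0.1853.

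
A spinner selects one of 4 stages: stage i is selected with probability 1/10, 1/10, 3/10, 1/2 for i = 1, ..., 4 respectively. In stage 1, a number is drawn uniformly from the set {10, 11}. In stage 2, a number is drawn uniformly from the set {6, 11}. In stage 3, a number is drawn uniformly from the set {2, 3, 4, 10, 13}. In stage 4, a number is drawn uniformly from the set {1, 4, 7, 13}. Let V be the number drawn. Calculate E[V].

E[V | stage 1] = (10+11)/2 = 21/2.
E[V | stage 2] = (6+11)/2 = 17/2.
E[V | stage 3] = (2+3+4+10+13)/5 = 32/5.
E[V | stage 4] = (1+4+7+13)/4 = 25/4.
E[V] = (1/10)·(21/2) + (1/10)·(17/2) + (3/10)·(32/5) + (1/2)·(25/4) = 1389/200.

1389/200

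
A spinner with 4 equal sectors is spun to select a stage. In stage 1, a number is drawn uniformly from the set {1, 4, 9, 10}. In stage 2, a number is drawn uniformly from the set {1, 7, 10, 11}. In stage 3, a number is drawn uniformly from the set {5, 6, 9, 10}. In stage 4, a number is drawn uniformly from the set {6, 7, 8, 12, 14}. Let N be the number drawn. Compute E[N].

E[N | stage 1] = (1+4+9+10)/4 = 6.
E[N | stage 2] = (1+7+10+11)/4 = 29/4.
E[N | stage 3] = (5+6+9+10)/4 = 15/2.
E[N | stage 4] = (6+7+8+12+14)/5 = 47/5.
By the law of total expectation,
E[N] = (1/4)·(6) + (1/4)·(29/4) + (1/4)·(15/2) + (1/4)·(47/5) = 603/80.

603/80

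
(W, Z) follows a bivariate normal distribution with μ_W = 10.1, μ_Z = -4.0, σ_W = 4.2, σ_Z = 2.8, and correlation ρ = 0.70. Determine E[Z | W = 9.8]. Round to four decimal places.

-4.1400

For a bivariate normal, E[Z | W=x] = μ_Z + ρ·(σ_Z/σ_W)·(x − μ_W).
E[Z | W=9.8] = -4.0 + (0.70)·(2.8/4.2)·(9.8 − (10.1)) = -4.0 + (0.46667)·(-0.3) = -4.1400.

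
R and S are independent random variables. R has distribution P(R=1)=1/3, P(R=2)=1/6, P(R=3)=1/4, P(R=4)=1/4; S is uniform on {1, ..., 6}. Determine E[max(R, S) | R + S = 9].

P(R + S = 9) = 1/12.
Summing max(R,S)·P(x,y) over outcomes with R + S = 9 gives 11/24.
E[max(R, S) | R + S = 9] = (11/24) / (1/12) = 11/2.

11/2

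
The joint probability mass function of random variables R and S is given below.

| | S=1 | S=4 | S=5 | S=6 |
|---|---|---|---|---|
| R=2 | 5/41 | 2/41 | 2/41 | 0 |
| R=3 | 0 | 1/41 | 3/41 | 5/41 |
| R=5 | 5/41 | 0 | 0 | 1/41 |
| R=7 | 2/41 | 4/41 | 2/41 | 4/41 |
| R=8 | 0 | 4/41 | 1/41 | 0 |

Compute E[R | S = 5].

P(S = 5) = 8/41.
Σ R·P over the event = 2·(2/41) + 3·(3/41) + 7·(2/41) + 8·(1/41) = 35/41.
E[R | S = 5] = (35/41) / (8/41) = 35/8.

35/8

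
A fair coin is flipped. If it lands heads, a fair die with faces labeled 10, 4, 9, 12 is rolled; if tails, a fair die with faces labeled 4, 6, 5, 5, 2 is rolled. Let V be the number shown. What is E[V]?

263/40

E[V | heads] = (10+4+9+12)/4 = 35/4.
E[V | tails] = (4+6+5+5+2)/5 = 22/5.
By the law of total expectation,
E[V] = (1/2)·(35/4) + (1/2)·(22/5) = 263/40.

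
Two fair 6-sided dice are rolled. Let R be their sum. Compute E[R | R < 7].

P(R < 7) = 5/12.
Σ over the event: 2·1/36 + 3·1/18 + 4·1/12 + 5·1/9 + 6·5/36 = 35/18.
E[R | R < 7] = (35/18) / (5/12) = 14/3.

14/3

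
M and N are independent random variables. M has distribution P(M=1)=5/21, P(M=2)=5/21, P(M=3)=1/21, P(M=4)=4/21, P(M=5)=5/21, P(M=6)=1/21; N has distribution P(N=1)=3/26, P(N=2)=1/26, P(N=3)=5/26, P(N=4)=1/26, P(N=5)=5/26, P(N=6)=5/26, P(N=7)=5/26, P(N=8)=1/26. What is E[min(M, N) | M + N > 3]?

1398/511

P(M + N > 3) = 73/78.
Summing min(M,N)·P(x,y) over outcomes with M + N > 3 gives 233/91.
E[min(M, N) | M + N > 3] = (233/91) / (73/78) = 1398/511.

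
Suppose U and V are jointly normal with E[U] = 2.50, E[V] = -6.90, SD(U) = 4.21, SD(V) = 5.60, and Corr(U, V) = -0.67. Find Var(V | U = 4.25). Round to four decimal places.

17.2825

For a bivariate normal, Var(V | U=x) = σ_V²(1 − ρ²).
Var(V | U=4.25) = (5.60)²·(1 − (-0.67)²) = 31.36·0.5511 = 17.2825.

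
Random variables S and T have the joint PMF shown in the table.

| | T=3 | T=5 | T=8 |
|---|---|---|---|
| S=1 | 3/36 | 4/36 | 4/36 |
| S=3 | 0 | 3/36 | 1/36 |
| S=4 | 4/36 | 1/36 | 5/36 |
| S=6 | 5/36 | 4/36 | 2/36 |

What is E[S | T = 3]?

49/12

P(T = 3) = 1/3.
Σ S·P over the event = 1·(3/36) + 4·(4/36) + 6·(5/36) = 49/36.
E[S | T = 3] = (49/36) / (1/3) = 49/12.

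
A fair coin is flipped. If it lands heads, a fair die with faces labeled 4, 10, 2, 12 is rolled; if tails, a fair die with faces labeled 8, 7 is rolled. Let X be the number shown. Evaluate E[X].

29/4

E[X | heads] = (4+10+2+12)/4 = 7.
E[X | tails] = (8+7)/2 = 15/2.
By the law of total expectation,
E[X] = (1/2)·(7) + (1/2)·(15/2) = 29/4.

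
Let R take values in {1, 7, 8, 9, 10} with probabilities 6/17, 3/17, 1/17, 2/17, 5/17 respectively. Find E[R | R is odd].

P(R is odd) = 11/17.
Σ over the event: 1·6/17 + 7·3/17 + 9·2/17 = 45/17.
E[R | R is odd] = (45/17) / (11/17) = 45/11.

45/11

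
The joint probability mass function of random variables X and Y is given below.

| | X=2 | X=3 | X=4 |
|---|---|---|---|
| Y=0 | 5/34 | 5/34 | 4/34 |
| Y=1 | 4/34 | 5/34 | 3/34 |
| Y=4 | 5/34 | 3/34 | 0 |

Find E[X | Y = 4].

19/8

P(Y = 4) = 4/17.
Σ X·P over the event = 2·(5/34) + 3·(3/34) = 19/34.
E[X | Y = 4] = (19/34) / (4/17) = 19/8.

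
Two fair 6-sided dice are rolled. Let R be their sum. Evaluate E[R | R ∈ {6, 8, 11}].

23/3

P(R ∈ {6, 8, 11}) = 1/3.
Σ over the event: 6·5/36 + 8·5/36 + 11·1/18 = 23/9.
E[R | R ∈ {6, 8, 11}] = (23/9) / (1/3) = 23/3.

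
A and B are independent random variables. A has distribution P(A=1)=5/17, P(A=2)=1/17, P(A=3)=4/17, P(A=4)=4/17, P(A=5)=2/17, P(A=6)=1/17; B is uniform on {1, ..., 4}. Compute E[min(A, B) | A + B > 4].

P(A + B > 4) = 47/68.
Summing min(A,B)·P(x,y) over outcomes with A + B > 4 gives 111/68.
E[min(A, B) | A + B > 4] = (111/68) / (47/68) = 111/47.

111/47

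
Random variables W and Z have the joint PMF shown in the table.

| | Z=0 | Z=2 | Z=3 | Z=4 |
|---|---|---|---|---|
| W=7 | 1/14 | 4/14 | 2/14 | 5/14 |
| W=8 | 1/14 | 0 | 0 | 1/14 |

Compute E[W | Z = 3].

7

P(Z = 3) = 1/7.
Summing W·P(W=x,Z=y) over the conditioning event gives 1.
E[W | Z = 3] = (1) / (1/7) = 7.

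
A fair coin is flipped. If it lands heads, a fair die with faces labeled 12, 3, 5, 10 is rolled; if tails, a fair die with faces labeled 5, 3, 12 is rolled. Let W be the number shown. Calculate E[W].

E[W | heads] = (12+3+5+10)/4 = 15/2.
E[W | tails] = (5+3+12)/3 = 20/3.
By the law of total expectation,
E[W] = (1/2)·(15/2) + (1/2)·(20/3) = 85/12.

85/12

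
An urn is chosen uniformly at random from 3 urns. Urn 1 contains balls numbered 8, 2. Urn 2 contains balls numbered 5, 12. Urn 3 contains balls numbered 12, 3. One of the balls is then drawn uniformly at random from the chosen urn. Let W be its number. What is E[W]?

E[W | urn 1] = (8+2)/2 = 5.
E[W | urn 2] = (5+12)/2 = 17/2.
E[W | urn 3] = (12+3)/2 = 15/2.
By the law of total expectation,
E[W] = (1/3)·(5) + (1/3)·(17/2) + (1/3)·(15/2) = 7.

7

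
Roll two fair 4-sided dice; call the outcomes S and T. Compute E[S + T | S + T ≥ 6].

Outcomes with S + T ≥ 6: (2,4), (3,3), (3,4), (4,2), (4,3), (4,4), each with probability 1/16.
E[S + T | S + T ≥ 6] = (6 + 6 + 7 + 6 + 7 + 8) / 6 = 20/3.

20/3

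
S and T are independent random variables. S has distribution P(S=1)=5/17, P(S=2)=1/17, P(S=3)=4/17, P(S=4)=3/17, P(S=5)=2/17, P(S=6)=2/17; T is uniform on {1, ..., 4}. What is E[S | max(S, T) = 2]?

P(max(S, T) = 2) = 7/68.
Summing S·P(x,y) over outcomes with max(S, T) = 2 gives 9/68.
E[S | max(S, T) = 2] = (9/68) / (7/68) = 9/7.

9/7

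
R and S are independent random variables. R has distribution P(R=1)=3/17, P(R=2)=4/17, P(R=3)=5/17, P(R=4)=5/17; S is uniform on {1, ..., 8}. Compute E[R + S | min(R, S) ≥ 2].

113/14

P(min(R, S) ≥ 2) = 49/68.
Summing (R+S)·P(x,y) over outcomes with min(R, S) ≥ 2 gives 791/136.
E[R + S | min(R, S) ≥ 2] = (791/136) / (49/68) = 113/14.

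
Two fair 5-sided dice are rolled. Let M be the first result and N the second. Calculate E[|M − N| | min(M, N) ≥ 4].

P(min(M, N) ≥ 4) = 4/25.
Summing |M−N|·P(x,y) over outcomes with min(M, N) ≥ 4 gives 2/25.
E[|M − N| | min(M, N) ≥ 4] = (2/25) / (4/25) = 1/2.

1/2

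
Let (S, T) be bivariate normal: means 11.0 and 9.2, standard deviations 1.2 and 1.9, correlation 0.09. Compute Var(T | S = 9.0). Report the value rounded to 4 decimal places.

3.5808

Var(T | S=x) = (1 − ρ²)·σ_T².
Var(T | S=9.0) = (1.9)²·(1 − (0.09)²) = 3.61·0.9919 = 3.5808.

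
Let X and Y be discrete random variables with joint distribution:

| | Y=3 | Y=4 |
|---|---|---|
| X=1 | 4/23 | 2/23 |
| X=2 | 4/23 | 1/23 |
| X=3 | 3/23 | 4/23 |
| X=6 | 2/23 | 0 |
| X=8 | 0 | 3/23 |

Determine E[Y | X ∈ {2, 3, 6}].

P(X ∈ {2, 3, 6}) = 14/23.
Summing Y·P(X=x,Y=y) over the conditioning event gives 47/23.
E[Y | X ∈ {2, 3, 6}] = (47/23) / (14/23) = 47/14.

47/14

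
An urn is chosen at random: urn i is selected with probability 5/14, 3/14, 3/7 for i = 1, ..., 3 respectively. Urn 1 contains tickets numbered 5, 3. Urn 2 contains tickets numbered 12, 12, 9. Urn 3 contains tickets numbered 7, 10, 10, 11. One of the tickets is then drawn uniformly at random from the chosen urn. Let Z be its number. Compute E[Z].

E[Z | urn 1] = (5+3)/2 = 4.
E[Z | urn 2] = (12+12+9)/3 = 11.
E[Z | urn 3] = (7+10+10+11)/4 = 19/2.
E[Z] = (5/14)·(4) + (3/14)·(11) + (3/7)·(19/2) = 55/7.

55/7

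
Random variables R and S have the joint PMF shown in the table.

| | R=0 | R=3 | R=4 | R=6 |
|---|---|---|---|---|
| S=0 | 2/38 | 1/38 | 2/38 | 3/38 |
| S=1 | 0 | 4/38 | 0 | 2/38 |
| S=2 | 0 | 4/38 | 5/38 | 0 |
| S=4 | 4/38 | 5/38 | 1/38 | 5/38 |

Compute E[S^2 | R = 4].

P(R = 4) = 4/19.
Σ S^2·P over the event = 0·(2/38) + 4·(5/38) + 16·(1/38) = 18/19.
E[S^2 | R = 4] = (18/19) / (4/19) = 9/2.

9/2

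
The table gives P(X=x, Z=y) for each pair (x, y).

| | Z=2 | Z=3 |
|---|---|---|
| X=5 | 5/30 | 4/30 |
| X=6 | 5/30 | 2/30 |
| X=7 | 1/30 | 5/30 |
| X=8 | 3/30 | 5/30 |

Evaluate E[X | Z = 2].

P(Z = 2) = 7/15.
Σ X·P over the event = 5·(5/30) + 6·(5/30) + 7·(1/30) + 8·(3/30) = 43/15.
E[X | Z = 2] = (43/15) / (7/15) = 43/7.

43/7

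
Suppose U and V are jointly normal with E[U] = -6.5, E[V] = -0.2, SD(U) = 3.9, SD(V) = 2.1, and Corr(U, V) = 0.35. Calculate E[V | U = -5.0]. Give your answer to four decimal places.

For a bivariate normal, E[V | U=x] = μ_V + ρ·(σ_V/σ_U)·(x − μ_U).
E[V | U=-5.0] = -0.2 + (0.35)·(2.1/3.9)·(-5.0 − (-6.5)) = -0.2 + (0.18846)·(1.5) = 0.0827.

0.0827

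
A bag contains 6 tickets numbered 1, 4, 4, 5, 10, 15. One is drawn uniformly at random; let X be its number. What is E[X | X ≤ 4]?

P(X ≤ 4) = 1/2.
Σ over the event: 1·1/6 + 4·1/3 = 3/2.
E[X | X ≤ 4] = (3/2) / (1/2) = 3.

3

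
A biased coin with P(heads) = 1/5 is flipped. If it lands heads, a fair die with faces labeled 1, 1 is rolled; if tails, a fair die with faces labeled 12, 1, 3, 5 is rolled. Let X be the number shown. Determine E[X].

22/5

E[X | heads] = (1+1)/2 = 1.
E[X | tails] = (12+1+3+5)/4 = 21/4.
By the law of total expectation,
E[X] = (1/5)·(1) + (4/5)·(21/4) = 22/5.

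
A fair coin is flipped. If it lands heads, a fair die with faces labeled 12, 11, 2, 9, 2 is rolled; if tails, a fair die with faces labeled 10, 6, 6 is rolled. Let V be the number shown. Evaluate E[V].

E[V | heads] = (12+11+2+9+2)/5 = 36/5.
E[V | tails] = (10+6+6)/3 = 22/3.
E[V] = (1/2)·(36/5) + (1/2)·(22/3) = 109/15.

109/15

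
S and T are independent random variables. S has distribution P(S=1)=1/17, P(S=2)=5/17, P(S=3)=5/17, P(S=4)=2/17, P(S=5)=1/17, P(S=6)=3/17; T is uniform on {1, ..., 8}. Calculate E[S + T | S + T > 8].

200/19

P(S + T > 8) = 57/136.
Summing (S+T)·P(x,y) over outcomes with S + T > 8 gives 75/17.
E[S + T | S + T > 8] = (75/17) / (57/136) = 200/19.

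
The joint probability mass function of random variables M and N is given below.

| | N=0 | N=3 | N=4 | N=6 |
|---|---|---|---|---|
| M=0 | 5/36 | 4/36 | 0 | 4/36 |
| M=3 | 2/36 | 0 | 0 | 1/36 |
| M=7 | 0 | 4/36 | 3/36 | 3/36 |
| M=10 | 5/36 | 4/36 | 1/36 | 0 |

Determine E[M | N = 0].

14/3

P(N = 0) = 1/3.
Σ M·P over the event = 0·(5/36) + 3·(2/36) + 10·(5/36) = 14/9.
E[M | N = 0] = (14/9) / (1/3) = 14/3.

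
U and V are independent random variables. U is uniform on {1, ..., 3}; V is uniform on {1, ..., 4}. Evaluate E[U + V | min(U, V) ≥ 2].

P(min(U, V) ≥ 2) = 1/2.
Summing (U+V)·P(x,y) over outcomes with min(U, V) ≥ 2 gives 11/4.
E[U + V | min(U, V) ≥ 2] = (11/4) / (1/2) = 11/2.

11/2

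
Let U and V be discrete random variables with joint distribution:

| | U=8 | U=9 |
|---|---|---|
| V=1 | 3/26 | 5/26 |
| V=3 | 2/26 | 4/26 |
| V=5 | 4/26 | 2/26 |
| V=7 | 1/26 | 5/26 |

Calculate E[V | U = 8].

18/5

P(U = 8) = 5/13.
Σ V·P over the event = 1·(3/26) + 3·(2/26) + 5·(4/26) + 7·(1/26) = 18/13.
E[V | U = 8] = (18/13) / (5/13) = 18/5.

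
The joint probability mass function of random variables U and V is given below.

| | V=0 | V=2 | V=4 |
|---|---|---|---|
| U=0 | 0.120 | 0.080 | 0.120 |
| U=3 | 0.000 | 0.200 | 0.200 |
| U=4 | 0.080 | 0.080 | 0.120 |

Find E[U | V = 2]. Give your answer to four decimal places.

P(V = 2) = 0.360.
Σ U·P over the event = 0·(0.080) + 3·(0.200) + 4·(0.080) = 0.920.
E[U | V = 2] = (0.920) / (0.360) = 2.5556.

2.5556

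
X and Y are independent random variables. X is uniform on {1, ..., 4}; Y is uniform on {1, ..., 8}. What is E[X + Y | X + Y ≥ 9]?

P(X + Y ≥ 9) = 5/16.
Summing (X+Y)·P(x,y) over outcomes with X + Y ≥ 9 gives 25/8.
E[X + Y | X + Y ≥ 9] = (25/8) / (5/16) = 10.

10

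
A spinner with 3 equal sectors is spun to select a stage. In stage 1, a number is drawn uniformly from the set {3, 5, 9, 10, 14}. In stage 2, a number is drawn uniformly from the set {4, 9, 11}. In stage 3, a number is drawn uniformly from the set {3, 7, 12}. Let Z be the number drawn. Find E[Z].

E[Z | stage 1] = (3+5+9+10+14)/5 = 41/5.
E[Z | stage 2] = (4+9+11)/3 = 8.
E[Z | stage 3] = (3+7+12)/3 = 22/3.
By the law of total expectation,
E[Z] = (1/3)·(41/5) + (1/3)·(8) + (1/3)·(22/3) = 353/45.

353/45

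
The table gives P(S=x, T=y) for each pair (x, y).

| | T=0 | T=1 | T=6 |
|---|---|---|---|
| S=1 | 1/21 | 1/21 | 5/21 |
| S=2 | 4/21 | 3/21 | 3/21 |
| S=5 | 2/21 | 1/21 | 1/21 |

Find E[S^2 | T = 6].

14/3

P(T = 6) = 3/7.
Summing S^2·P(S=x,T=y) over the conditioning event gives 2.
E[S^2 | T = 6] = (2) / (3/7) = 14/3.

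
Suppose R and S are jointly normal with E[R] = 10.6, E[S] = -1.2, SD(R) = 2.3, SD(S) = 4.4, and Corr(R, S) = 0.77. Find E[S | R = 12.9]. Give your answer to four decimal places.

2.1880

E[S | R=x] = μ_S + ρ(σ_S/σ_R)(x − μ_R) for jointly normal variables.
E[S | R=12.9] = -1.2 + (0.77)·(4.4/2.3)·(12.9 − (10.6)) = -1.2 + (1.47304)·(2.3) = 2.1880.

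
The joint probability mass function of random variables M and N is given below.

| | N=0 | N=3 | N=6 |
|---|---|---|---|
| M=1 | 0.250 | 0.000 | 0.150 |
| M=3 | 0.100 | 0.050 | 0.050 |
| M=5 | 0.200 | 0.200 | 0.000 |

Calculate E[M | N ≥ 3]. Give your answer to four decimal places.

P(N ≥ 3) = 0.450.
Σ M·P over the event = 1·(0.150) + 3·(0.050) + 3·(0.050) + 5·(0.200) = 1.450.
E[M | N ≥ 3] = (1.450) / (0.450) = 3.2222.

3.2222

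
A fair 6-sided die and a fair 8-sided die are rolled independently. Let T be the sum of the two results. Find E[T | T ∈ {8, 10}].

P(T ∈ {8, 10}) = 11/48.
Σ over the event: 8·1/8 + 10·5/48 = 49/24.
E[T | T ∈ {8, 10}] = (49/24) / (11/48) = 98/11.

98/11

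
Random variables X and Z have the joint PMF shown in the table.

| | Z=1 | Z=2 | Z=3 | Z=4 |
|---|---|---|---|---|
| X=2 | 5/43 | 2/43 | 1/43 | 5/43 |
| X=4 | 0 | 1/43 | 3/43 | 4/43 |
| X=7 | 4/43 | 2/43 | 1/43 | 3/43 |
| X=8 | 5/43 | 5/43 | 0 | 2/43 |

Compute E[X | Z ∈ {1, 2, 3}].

P(Z ∈ {1, 2, 3}) = 29/43.
Summing X·P(X=x,Z=y) over the conditioning event gives 161/43.
E[X | Z ∈ {1, 2, 3}] = (161/43) / (29/43) = 161/29.

161/29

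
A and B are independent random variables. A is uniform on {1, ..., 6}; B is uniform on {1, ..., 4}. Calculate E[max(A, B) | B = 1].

Outcomes with B = 1: (1,1), (2,1), (3,1), (4,1), (5,1), (6,1), each with probability 1/24.
E[max(A, B) | B = 1] = (1 + 2 + 3 + 4 + 5 + 6) / 6 = 7/2.

7/2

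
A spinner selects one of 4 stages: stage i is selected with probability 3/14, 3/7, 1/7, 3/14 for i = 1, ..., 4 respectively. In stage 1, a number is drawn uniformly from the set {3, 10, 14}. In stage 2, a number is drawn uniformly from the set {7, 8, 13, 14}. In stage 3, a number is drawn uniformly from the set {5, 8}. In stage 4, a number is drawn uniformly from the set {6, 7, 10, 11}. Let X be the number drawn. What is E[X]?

E[X | stage 1] = (3+10+14)/3 = 9.
E[X | stage 2] = (7+8+13+14)/4 = 21/2.
E[X | stage 3] = (5+8)/2 = 13/2.
E[X | stage 4] = (6+7+10+11)/4 = 17/2.
By the law of total expectation,
E[X] = (3/14)·(9) + (3/7)·(21/2) + (1/7)·(13/2) + (3/14)·(17/2) = 257/28.

257/28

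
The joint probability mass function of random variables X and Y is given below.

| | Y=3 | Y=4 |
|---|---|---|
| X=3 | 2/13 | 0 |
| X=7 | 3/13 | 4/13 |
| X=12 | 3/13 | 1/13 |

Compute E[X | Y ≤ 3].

63/8

P(Y ≤ 3) = 8/13.
Σ X·P over the event = 3·(2/13) + 7·(3/13) + 12·(3/13) = 63/13.
E[X | Y ≤ 3] = (63/13) / (8/13) = 63/8.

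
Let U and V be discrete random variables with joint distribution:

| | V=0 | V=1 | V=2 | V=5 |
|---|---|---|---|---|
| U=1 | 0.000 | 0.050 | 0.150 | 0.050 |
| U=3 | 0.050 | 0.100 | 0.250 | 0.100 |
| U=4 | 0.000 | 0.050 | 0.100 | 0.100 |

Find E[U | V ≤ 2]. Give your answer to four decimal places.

P(V ≤ 2) = 0.750.
Σ U·P over the event = 1·(0.050) + 1·(0.150) + 3·(0.050) + 3·(0.100) + 3·(0.250) + 4·(0.050) + 4·(0.100) = 2.000.
E[U | V ≤ 2] = (2.000) / (0.750) = 2.6667.

2.6667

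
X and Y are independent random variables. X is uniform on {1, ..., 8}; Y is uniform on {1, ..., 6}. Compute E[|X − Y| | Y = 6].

P(Y = 6) = 1/6.
Summing |X−Y|·P(x,y) over outcomes with Y = 6 gives 3/8.
E[|X − Y| | Y = 6] = (3/8) / (1/6) = 9/4.

9/4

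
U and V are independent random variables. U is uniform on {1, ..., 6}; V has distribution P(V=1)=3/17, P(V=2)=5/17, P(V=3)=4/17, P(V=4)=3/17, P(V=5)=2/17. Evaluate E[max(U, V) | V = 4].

9/2

P(V = 4) = 3/17.
Summing max(U,V)·P(x,y) over outcomes with V = 4 gives 27/34.
E[max(U, V) | V = 4] = (27/34) / (3/17) = 9/2.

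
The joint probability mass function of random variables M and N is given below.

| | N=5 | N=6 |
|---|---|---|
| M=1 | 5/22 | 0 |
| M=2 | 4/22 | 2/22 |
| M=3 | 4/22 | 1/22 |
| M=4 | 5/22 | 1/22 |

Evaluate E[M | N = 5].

5/2

P(N = 5) = 9/11.
Σ M·P over the event = 1·(5/22) + 2·(4/22) + 3·(4/22) + 4·(5/22) = 45/22.
E[M | N = 5] = (45/22) / (9/11) = 5/2.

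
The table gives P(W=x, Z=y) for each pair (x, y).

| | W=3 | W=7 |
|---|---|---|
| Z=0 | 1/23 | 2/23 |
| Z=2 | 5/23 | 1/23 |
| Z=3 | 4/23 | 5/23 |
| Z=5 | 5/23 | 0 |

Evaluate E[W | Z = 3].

P(Z = 3) = 9/23.
Summing W·P(W=x,Z=y) over the conditioning event gives 47/23.
E[W | Z = 3] = (47/23) / (9/23) = 47/9.

47/9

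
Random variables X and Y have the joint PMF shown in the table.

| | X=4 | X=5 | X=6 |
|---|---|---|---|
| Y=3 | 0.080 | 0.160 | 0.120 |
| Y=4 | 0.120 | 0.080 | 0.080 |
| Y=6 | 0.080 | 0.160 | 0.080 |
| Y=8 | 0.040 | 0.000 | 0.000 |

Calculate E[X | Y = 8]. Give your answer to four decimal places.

P(Y = 8) = 0.040.
Σ X·P over the event = 4·(0.040) = 0.160.
E[X | Y = 8] = (0.160) / (0.040) = 4.0000.

4.0000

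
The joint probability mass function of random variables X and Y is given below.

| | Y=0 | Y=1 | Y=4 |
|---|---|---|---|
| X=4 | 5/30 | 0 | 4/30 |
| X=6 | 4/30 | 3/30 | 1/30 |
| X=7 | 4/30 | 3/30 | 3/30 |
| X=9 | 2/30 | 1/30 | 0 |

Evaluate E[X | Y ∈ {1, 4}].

91/15

P(Y ∈ {1, 4}) = 1/2.
Σ X·P over the event = 4·(4/30) + 6·(3/30) + 6·(1/30) + 7·(3/30) + 7·(3/30) + 9·(1/30) = 91/30.
E[X | Y ∈ {1, 4}] = (91/30) / (1/2) = 91/15.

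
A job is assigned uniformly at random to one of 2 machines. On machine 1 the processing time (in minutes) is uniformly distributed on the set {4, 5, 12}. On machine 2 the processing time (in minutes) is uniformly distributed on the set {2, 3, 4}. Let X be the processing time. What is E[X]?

E[X | machine 1] = (4+5+12)/3 = 7.
E[X | machine 2] = (2+3+4)/3 = 3.
By the law of total expectation,
E[X] = (1/2)·(7) + (1/2)·(3) = 5.

5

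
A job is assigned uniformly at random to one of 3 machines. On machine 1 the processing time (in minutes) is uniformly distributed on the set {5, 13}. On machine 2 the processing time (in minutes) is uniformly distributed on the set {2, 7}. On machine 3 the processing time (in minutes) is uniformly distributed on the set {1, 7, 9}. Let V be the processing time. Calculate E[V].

E[V | machine 1] = (5+13)/2 = 9.
E[V | machine 2] = (2+7)/2 = 9/2.
E[V | machine 3] = (1+7+9)/3 = 17/3.
By the law of total expectation,
E[V] = (1/3)·(9) + (1/3)·(9/2) + (1/3)·(17/3) = 115/18.

115/18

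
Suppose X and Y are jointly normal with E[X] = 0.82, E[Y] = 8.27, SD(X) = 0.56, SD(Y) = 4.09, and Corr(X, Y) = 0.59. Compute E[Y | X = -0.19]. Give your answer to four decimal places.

The regression of Y on X has slope ρ·σ_Y/σ_X and passes through (μ_X, μ_Y).
E[Y | X=-0.19] = 8.27 + (0.59)·(4.09/0.56)·(-0.19 − (0.82)) = 8.27 + (4.3091)·(-1.01) = 3.9178.

3.9178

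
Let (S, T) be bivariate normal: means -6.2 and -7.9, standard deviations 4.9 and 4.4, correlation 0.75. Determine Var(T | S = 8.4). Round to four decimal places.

Var(T | S=x) = (1 − ρ²)·σ_T².
Var(T | S=8.4) = (4.4)²·(1 − (0.75)²) = 19.36·0.4375 = 8.4700.

8.4700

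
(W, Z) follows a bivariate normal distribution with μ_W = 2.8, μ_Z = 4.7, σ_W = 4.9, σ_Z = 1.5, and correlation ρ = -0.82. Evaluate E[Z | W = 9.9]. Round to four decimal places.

2.9178

The regression of Z on W has slope ρ·σ_Z/σ_W and passes through (μ_W, μ_Z).
E[Z | W=9.9] = 4.7 + (-0.82)·(1.5/4.9)·(9.9 − (2.8)) = 4.7 + (-0.25102)·(7.1) = 2.9178.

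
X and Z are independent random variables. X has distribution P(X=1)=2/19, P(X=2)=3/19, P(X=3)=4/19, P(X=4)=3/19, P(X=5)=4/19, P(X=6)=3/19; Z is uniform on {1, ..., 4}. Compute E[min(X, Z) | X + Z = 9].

25/7

P(X + Z = 9) = 7/76.
Summing min(X,Z)·P(x,y) over outcomes with X + Z = 9 gives 25/76.
E[min(X, Z) | X + Z = 9] = (25/76) / (7/76) = 25/7.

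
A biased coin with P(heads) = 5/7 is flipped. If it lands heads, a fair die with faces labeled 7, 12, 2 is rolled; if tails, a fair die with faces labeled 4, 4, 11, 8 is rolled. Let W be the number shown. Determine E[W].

97/14

E[W | heads] = (7+12+2)/3 = 7.
E[W | tails] = (4+4+11+8)/4 = 27/4.
By the law of total expectation,
E[W] = (5/7)·(7) + (2/7)·(27/4) = 97/14.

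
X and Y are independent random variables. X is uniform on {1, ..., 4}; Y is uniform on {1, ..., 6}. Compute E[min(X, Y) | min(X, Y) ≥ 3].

P(min(X, Y) ≥ 3) = 1/3.
Summing min(X,Y)·P(x,y) over outcomes with min(X, Y) ≥ 3 gives 9/8.
E[min(X, Y) | min(X, Y) ≥ 3] = (9/8) / (1/3) = 27/8.

27/8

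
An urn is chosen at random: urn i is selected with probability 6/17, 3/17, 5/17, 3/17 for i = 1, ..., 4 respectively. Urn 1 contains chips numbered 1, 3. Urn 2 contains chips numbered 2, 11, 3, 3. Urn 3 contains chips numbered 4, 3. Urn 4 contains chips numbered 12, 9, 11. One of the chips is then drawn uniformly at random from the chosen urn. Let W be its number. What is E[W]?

E[W | urn 1] = (1+3)/2 = 2.
E[W | urn 2] = (2+11+3+3)/4 = 19/4.
E[W | urn 3] = (4+3)/2 = 7/2.
E[W | urn 4] = (12+9+11)/3 = 32/3.
E[W] = (6/17)·(2) + (3/17)·(19/4) + (5/17)·(7/2) + (3/17)·(32/3) = 303/68.

303/68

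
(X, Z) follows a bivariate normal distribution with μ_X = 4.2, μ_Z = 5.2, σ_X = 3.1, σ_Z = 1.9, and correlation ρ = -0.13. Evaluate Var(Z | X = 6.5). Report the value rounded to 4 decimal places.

3.5490

The conditional variance in a bivariate normal is σ_Z²(1 − ρ²), independent of x.
Var(Z | X=6.5) = (1.9)²·(1 − (-0.13)²) = 3.61·0.9831 = 3.5490.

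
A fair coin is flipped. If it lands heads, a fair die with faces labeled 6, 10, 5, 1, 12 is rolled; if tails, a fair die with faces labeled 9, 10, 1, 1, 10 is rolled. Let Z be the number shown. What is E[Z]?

E[Z | heads] = (6+10+5+1+12)/5 = 34/5.
E[Z | tails] = (9+10+1+1+10)/5 = 31/5.
By the law of total expectation,
E[Z] = (1/2)·(34/5) + (1/2)·(31/5) = 13/2.

13/2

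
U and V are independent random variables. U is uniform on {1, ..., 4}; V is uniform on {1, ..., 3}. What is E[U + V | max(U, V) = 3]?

24/5

Outcomes with max(U, V) = 3: (1,3), (2,3), (3,1), (3,2), (3,3), each with probability 1/12.
E[U + V | max(U, V) = 3] = (4 + 5 + 4 + 5 + 6) / 5 = 24/5.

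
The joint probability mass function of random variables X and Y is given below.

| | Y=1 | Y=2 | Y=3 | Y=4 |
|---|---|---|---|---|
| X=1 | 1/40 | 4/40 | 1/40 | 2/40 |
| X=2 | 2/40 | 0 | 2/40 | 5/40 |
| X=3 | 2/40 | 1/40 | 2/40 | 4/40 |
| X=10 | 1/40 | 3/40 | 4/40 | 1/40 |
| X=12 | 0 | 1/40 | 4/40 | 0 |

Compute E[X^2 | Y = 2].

P(Y = 2) = 9/40.
Σ X^2·P over the event = 1·(4/40) + 9·(1/40) + 100·(3/40) + 144·(1/40) = 457/40.
E[X^2 | Y = 2] = (457/40) / (9/40) = 457/9.

457/9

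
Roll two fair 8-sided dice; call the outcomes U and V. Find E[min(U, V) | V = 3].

21/8

P(V = 3) = 1/8.
Summing min(U,V)·P(x,y) over outcomes with V = 3 gives 21/64.
E[min(U, V) | V = 3] = (21/64) / (1/8) = 21/8.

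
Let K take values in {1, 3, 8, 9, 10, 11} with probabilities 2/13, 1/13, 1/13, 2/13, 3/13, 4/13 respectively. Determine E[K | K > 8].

92/9

P(K > 8) = 9/13.
Σ over the event: 9·2/13 + 10·3/13 + 11·4/13 = 92/13.
E[K | K > 8] = (92/13) / (9/13) = 92/9.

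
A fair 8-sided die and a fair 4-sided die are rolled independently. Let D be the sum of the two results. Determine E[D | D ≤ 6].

P(D ≤ 6) = 7/16.
Σ over the event: 2·1/32 + 3·1/16 + 4·3/32 + 5·1/8 + 6·1/8 = 2.
E[D | D ≤ 6] = (2) / (7/16) = 32/7.

32/7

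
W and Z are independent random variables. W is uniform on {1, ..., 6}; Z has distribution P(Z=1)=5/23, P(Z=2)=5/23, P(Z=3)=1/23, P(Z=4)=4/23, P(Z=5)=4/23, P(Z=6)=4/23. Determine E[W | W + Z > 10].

P(W + Z > 10) = 2/23.
Summing W·P(x,y) over outcomes with W + Z > 10 gives 34/69.
E[W | W + Z > 10] = (34/69) / (2/23) = 17/3.

17/3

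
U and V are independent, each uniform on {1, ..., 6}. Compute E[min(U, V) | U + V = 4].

4/3

P(U + V = 4) = 1/12.
Summing min(U,V)·P(x,y) over outcomes with U + V = 4 gives 1/9.
E[min(U, V) | U + V = 4] = (1/9) / (1/12) = 4/3.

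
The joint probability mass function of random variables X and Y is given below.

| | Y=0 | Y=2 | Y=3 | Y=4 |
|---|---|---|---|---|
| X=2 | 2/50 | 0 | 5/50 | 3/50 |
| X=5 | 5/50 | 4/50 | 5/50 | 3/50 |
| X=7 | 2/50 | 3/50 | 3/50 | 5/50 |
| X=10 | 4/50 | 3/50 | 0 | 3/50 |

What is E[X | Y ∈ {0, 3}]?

139/26

P(Y ∈ {0, 3}) = 13/25.
Summing X·P(X=x,Y=y) over the conditioning event gives 139/50.
E[X | Y ∈ {0, 3}] = (139/50) / (13/25) = 139/26.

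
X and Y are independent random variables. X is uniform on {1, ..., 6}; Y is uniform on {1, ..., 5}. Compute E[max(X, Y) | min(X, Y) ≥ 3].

P(min(X, Y) ≥ 3) = 2/5.
Summing max(X,Y)·P(x,y) over outcomes with min(X, Y) ≥ 3 gives 29/15.
E[max(X, Y) | min(X, Y) ≥ 3] = (29/15) / (2/5) = 29/6.

29/6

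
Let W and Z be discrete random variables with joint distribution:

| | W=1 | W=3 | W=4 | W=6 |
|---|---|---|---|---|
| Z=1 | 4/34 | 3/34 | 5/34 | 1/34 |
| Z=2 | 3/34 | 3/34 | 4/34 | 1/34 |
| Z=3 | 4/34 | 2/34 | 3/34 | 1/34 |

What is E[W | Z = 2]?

P(Z = 2) = 11/34.
Σ W·P over the event = 1·(3/34) + 3·(3/34) + 4·(4/34) + 6·(1/34) = 1.
E[W | Z = 2] = (1) / (11/34) = 34/11.

34/11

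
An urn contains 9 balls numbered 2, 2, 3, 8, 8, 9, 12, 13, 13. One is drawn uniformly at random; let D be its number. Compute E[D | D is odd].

P(D is odd) = 4/9.
Σ over the event: 3·1/9 + 9·1/9 + 13·2/9 = 38/9.
E[D | D is odd] = (38/9) / (4/9) = 19/2.

19/2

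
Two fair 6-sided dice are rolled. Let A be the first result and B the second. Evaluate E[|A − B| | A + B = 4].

Outcomes with A + B = 4: (1,3), (2,2), (3,1), each with probability 1/36.
E[|A − B| | A + B = 4] = (2 + 0 + 2) / 3 = 4/3.

4/3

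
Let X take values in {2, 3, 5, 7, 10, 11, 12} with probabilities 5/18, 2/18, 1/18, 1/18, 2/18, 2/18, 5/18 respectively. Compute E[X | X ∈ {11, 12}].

P(X ∈ {11, 12}) = 7/18.
Σ over the event: 11·1/9 + 12·5/18 = 41/9.
E[X | X ∈ {11, 12}] = (41/9) / (7/18) = 82/7.

82/7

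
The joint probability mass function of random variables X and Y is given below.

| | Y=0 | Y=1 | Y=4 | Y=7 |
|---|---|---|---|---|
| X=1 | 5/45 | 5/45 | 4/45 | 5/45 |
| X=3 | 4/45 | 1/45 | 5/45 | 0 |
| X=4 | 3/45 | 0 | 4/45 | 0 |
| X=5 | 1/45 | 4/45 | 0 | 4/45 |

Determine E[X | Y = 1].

14/5

P(Y = 1) = 2/9.
Σ X·P over the event = 1·(5/45) + 3·(1/45) + 5·(4/45) = 28/45.
E[X | Y = 1] = (28/45) / (2/9) = 14/5.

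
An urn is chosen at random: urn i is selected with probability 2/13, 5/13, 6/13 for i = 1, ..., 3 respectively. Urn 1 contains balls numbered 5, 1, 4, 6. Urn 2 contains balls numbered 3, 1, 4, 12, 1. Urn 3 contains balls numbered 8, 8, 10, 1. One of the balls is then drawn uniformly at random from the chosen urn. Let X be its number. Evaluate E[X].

E[X | urn 1] = (5+1+4+6)/4 = 4.
E[X | urn 2] = (3+1+4+12+1)/5 = 21/5.
E[X | urn 3] = (8+8+10+1)/4 = 27/4.
By the law of total expectation,
E[X] = (2/13)·(4) + (5/13)·(21/5) + (6/13)·(27/4) = 139/26.

139/26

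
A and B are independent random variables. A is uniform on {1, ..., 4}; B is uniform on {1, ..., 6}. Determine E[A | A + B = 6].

Outcomes with A + B = 6: (1,5), (2,4), (3,3), (4,2), each with probability 1/24.
E[A | A + B = 6] = (1 + 2 + 3 + 4) / 4 = 5/2.

5/2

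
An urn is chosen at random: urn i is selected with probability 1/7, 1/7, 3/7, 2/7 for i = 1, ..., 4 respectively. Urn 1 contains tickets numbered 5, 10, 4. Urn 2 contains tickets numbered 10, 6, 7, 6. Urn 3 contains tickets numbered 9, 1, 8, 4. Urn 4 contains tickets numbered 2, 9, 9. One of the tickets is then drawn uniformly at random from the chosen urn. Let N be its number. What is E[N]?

E[N | urn 1] = (5+10+4)/3 = 19/3.
E[N | urn 2] = (10+6+7+6)/4 = 29/4.
E[N | urn 3] = (9+1+8+4)/4 = 11/2.
E[N | urn 4] = (2+9+9)/3 = 20/3.
E[N] = (1/7)·(19/3) + (1/7)·(29/4) + (3/7)·(11/2) + (2/7)·(20/3) = 521/84.

521/84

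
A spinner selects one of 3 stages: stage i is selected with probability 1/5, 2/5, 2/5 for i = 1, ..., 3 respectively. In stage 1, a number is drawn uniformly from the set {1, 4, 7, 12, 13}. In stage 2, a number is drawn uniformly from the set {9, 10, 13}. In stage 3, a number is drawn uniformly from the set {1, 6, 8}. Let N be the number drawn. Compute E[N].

E[N | stage 1] = (1+4+7+12+13)/5 = 37/5.
E[N | stage 2] = (9+10+13)/3 = 32/3.
E[N | stage 3] = (1+6+8)/3 = 5.
E[N] = (1/5)·(37/5) + (2/5)·(32/3) + (2/5)·(5) = 581/75.

581/75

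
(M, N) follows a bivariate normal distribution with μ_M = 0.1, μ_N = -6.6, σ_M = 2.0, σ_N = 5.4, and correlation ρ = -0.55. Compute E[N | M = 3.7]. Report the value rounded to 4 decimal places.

E[N | M=x] = μ_N + ρ(σ_N/σ_M)(x − μ_M) for jointly normal variables.
E[N | M=3.7] = -6.6 + (-0.55)·(5.4/2.0)·(3.7 − (0.1)) = -6.6 + (-1.485)·(3.6) = -11.9460.

-11.9460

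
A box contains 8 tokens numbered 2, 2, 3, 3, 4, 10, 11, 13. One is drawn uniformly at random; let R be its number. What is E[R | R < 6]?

P(R < 6) = 5/8.
Σ over the event: 2·1/4 + 3·1/4 + 4·1/8 = 7/4.
E[R | R < 6] = (7/4) / (5/8) = 14/5.

14/5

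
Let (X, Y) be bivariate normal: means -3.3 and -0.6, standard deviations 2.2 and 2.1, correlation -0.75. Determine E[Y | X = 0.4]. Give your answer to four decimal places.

E[Y | X=x] = μ_Y + ρ(σ_Y/σ_X)(x − μ_X) for jointly normal variables.
E[Y | X=0.4] = -0.6 + (-0.75)·(2.1/2.2)·(0.4 − (-3.3)) = -0.6 + (-0.71591)·(3.7) = -3.2489.

-3.2489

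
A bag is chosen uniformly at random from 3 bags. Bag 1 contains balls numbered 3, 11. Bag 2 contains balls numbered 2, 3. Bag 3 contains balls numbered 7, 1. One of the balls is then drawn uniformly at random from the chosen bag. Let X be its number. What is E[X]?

9/2

E[X | bag 1] = (3+11)/2 = 7.
E[X | bag 2] = (2+3)/2 = 5/2.
E[X | bag 3] = (7+1)/2 = 4.
E[X] = (1/3)·(7) + (1/3)·(5/2) + (1/3)·(4) = 9/2.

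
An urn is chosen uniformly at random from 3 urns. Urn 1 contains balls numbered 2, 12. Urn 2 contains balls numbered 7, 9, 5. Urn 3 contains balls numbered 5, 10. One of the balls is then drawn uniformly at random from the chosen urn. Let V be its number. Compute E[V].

E[V | urn 1] = (2+12)/2 = 7.
E[V | urn 2] = (7+9+5)/3 = 7.
E[V | urn 3] = (5+10)/2 = 15/2.
E[V] = (1/3)·(7) + (1/3)·(7) + (1/3)·(15/2) = 43/6.

43/6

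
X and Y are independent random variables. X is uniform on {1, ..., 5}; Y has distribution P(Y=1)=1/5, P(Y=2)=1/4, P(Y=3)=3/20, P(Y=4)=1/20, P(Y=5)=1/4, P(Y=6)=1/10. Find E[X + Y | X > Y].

108/19

P(X > Y) = 19/50.
Summing (X+Y)·P(x,y) over outcomes with X > Y gives 54/25.
E[X + Y | X > Y] = (54/25) / (19/50) = 108/19.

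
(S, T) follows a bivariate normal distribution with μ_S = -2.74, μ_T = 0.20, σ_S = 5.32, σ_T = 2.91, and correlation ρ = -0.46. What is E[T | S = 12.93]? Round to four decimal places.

E[T | S=x] = μ_T + ρ(σ_T/σ_S)(x − μ_S) for jointly normal variables.
E[T | S=12.93] = 0.20 + (-0.46)·(2.91/5.32)·(12.93 − (-2.74)) = 0.20 + (-0.251617)·(15.67) = -3.7428.

-3.7428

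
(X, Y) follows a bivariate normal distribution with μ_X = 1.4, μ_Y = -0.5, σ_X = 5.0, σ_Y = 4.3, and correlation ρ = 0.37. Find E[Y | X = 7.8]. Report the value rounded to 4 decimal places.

1.5365

E[Y | X=x] = μ_Y + ρ(σ_Y/σ_X)(x − μ_X) for jointly normal variables.
E[Y | X=7.8] = -0.5 + (0.37)·(4.3/5.0)·(7.8 − (1.4)) = -0.5 + (0.3182)·(6.4) = 1.5365.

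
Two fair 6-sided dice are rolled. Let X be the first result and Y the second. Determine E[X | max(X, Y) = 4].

22/7

Outcomes with max(X, Y) = 4: (1,4), (2,4), (3,4), (4,1), (4,2), (4,3), (4,4), each with probability 1/36.
E[X | max(X, Y) = 4] = (1 + 2 + 3 + 4 + 4 + 4 + 4) / 7 = 22/7.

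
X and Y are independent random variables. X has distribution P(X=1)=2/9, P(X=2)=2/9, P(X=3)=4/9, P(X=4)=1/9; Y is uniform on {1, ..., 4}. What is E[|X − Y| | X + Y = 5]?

5/3

P(X + Y = 5) = 1/4.
Summing |X−Y|·P(x,y) over outcomes with X + Y = 5 gives 5/12.
E[|X − Y| | X + Y = 5] = (5/12) / (1/4) = 5/3.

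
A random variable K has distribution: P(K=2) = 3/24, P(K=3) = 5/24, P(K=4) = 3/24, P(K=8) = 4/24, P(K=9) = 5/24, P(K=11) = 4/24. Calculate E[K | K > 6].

P(K > 6) = 13/24.
Σ over the event: 8·1/6 + 9·5/24 + 11·1/6 = 121/24.
E[K | K > 6] = (121/24) / (13/24) = 121/13.

121/13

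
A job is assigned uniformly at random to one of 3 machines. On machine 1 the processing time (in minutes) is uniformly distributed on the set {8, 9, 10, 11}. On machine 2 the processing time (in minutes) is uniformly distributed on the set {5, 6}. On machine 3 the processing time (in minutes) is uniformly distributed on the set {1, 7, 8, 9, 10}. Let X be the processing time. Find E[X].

E[X | machine 1] = (8+9+10+11)/4 = 19/2.
E[X | machine 2] = (5+6)/2 = 11/2.
E[X | machine 3] = (1+7+8+9+10)/5 = 7.
By the law of total expectation,
E[X] = (1/3)·(19/2) + (1/3)·(11/2) + (1/3)·(7) = 22/3.

22/3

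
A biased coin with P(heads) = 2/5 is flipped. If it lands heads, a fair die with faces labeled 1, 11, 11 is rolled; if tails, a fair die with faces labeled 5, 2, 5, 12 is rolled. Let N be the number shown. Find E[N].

20/3

E[N | heads] = (1+11+11)/3 = 23/3.
E[N | tails] = (5+2+5+12)/4 = 6.
By the law of total expectation,
E[N] = (2/5)·(23/3) + (3/5)·(6) = 20/3.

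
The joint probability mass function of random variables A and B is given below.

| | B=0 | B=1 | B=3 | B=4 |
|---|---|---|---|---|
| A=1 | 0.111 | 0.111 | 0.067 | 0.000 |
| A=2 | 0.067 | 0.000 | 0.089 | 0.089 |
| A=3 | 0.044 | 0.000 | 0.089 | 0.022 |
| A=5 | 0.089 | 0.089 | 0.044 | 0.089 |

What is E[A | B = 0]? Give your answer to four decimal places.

2.6431

P(B = 0) = 0.311.
Σ A·P over the event = 1·(0.111) + 2·(0.067) + 3·(0.044) + 5·(0.089) = 0.822.
E[A | B = 0] = (0.822) / (0.311) = 2.6431.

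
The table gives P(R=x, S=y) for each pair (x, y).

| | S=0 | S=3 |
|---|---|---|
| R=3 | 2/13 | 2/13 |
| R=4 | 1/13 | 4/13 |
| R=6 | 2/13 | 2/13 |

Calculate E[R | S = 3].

P(S = 3) = 8/13.
Σ R·P over the event = 3·(2/13) + 4·(4/13) + 6·(2/13) = 34/13.
E[R | S = 3] = (34/13) / (8/13) = 17/4.

17/4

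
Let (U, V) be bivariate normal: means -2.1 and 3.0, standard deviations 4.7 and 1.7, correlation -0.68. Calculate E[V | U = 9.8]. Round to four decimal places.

0.0731

E[V | U=x] = μ_V + ρ(σ_V/σ_U)(x − μ_U) for jointly normal variables.
E[V | U=9.8] = 3.0 + (-0.68)·(1.7/4.7)·(9.8 − (-2.1)) = 3.0 + (-0.24596)·(11.9) = 0.0731.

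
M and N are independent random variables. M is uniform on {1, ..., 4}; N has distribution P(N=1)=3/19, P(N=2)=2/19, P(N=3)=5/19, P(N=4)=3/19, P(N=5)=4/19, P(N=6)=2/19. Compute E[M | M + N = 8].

P(M + N = 8) = 9/76.
Summing M·P(x,y) over outcomes with M + N = 8 gives 7/19.
E[M | M + N = 8] = (7/19) / (9/76) = 28/9.

28/9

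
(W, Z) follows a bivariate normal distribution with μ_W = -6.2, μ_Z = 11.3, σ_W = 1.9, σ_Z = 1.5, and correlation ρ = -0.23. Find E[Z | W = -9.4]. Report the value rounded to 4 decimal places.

For a bivariate normal, E[Z | W=x] = μ_Z + ρ·(σ_Z/σ_W)·(x − μ_W).
E[Z | W=-9.4] = 11.3 + (-0.23)·(1.5/1.9)·(-9.4 − (-6.2)) = 11.3 + (-0.18158)·(-3.2) = 11.8811.

11.8811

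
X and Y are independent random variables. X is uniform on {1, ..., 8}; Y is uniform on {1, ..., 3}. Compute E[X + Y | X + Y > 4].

P(X + Y > 4) = 3/4.
Summing (X+Y)·P(x,y) over outcomes with X + Y > 4 gives 17/3.
E[X + Y | X + Y > 4] = (17/3) / (3/4) = 68/9.

68/9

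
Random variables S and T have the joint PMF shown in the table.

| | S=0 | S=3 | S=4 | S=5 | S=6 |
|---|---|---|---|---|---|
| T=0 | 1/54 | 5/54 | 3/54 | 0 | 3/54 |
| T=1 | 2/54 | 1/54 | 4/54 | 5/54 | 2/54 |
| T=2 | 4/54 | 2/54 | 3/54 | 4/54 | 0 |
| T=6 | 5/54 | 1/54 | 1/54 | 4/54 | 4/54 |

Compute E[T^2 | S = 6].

146/9

P(S = 6) = 1/6.
Σ T^2·P over the event = 0·(3/54) + 1·(2/54) + 36·(4/54) = 73/27.
E[T^2 | S = 6] = (73/27) / (1/6) = 146/9.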